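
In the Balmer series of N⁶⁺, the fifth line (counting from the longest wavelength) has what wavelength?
8.1001 nm

The lines of a series are numbered from the longest wavelength (smallest ΔE) outward; the fifth line is the transition from n = n_f + 5 to n_f.
The Balmer series has all transitions ending at n_f = 2.

For N⁶⁺ (Z = 7), the fifth line (ε-line) is the jump from n = 7 to n = 2:
E_7 = -13.6057 × 7² / 7² = -13.605700 eV
E_2 = -13.6057 × 7² / 2² = -166.669825 eV
ΔE = E_7 - E_2 = 153.064125 eV

λ = hc/E = 1239.84 eV·nm / 153.064125 eV
λ = 8.1001 nm

This is the ε-line of the Balmer series in N⁶⁺.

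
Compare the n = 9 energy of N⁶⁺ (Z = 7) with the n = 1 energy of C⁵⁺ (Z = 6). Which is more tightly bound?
C⁵⁺ at n = 1 (E = -489.8052 eV)

Using E_n = -13.6057 Z² / n² eV:

N⁶⁺ (Z = 7) at n = 9:
E = -13.6057 × 7² / 9² = -13.6057 × 49 / 81 = -8.2306086 eV

C⁵⁺ (Z = 6) at n = 1:
E = -13.6057 × 6² / 1² = -13.6057 × 36 / 1 = -489.8052000 eV

Since -489.8052000 eV < -8.2306086 eV,
C⁵⁺ at n = 1 is more tightly bound (requires more energy to ionize).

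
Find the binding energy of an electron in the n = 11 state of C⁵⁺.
4.0480 eV

The ionization energy is the energy needed to remove the electron completely (n → ∞).

For a hydrogen-like ion with Z = 6, E_n = -13.6057 Z² / n² eV.

At n = 11: E_11 = -13.6057 × 6² / 11² = -4.0479769 eV
At n = ∞: E_∞ = 0 eV

Ionization energy = E_∞ - E_11 = 0 - (-4.0479769) = 4.0479769 eV
Ionization energy ≈ 4.0480 eV

This is also called the binding energy of the electron in state n = 11.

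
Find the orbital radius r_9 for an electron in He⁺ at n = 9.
2.1432 nm (or 21.4317 Å)

The Bohr radius formula is:
r_n = n² a₀ / Z

where a₀ = 0.0529177 nm is the Bohr radius.

For He⁺ (Z = 2) at n = 9:
r_9 = 9² × 0.0529177 nm / 2
r_9 = 81 × 0.0529177 nm / 2
r_9 = 4.28633 nm / 2
r_9 = 2.1432 nm

The electron orbits at approximately 2.1432 nm from the nucleus.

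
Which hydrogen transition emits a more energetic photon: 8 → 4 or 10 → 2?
10 → 2

Calculate the energy for each transition:

Transition 8 → 4:
ΔE₁ = |E_4 - E_8| = |-13.6057/4² - (-13.6057/8²)|
ΔE₁ = |-0.85035625 - (-0.21258906)| = 0.63777 eV

Transition 10 → 2:
ΔE₂ = |E_2 - E_10| = |-13.6057/2² - (-13.6057/10²)|
ΔE₂ = |-3.40142500 - (-0.13605700)| = 3.26537 eV

Since 3.26537 eV > 0.63777 eV, the transition 10 → 2 emits the more energetic photon.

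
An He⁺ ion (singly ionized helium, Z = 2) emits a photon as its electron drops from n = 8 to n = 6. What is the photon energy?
0.66 eV

The energy levels are E_n = -13.6057 Z² eV / n².

Energy at n = 8: E_8 = -13.6057 × 2² / 8² = -0.85036 eV
Energy at n = 6: E_6 = -13.6057 × 2² / 6² = -1.51174 eV

For emission (electron falling to lower state), the photon energy is:
E_photon = E_8 - E_6 = |-0.85036 - (-1.51174)|
E_photon = 0.66 eV

This energy is carried away by the emitted photon.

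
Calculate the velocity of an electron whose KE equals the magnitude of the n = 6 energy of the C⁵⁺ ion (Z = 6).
2.1877e+06 m/s (or 0.729736% of c)

The binding energy at n = 6 for C⁵⁺ is:
E_6 = -13.6057 × 6²/6² = -13.60570000 eV
|E_6| = 13.60570000 eV

Convert to Joules:
KE = 13.60570000 eV × (1.602177 × 10⁻¹⁹ J/eV) = 2.179874e-18 J

Using KE = ½mv²:
v = √(2·KE/m_e)
v = √(2 × 2.179874e-18 J / 9.10938 × 10⁻³¹ kg)
v = 2.1877e+06 m/s

This is approximately 0.729736% the speed of light.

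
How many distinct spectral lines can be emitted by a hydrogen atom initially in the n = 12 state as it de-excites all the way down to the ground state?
66

The electron can occupy levels n = 1, 2, ..., 12 during de-excitation — that is m = 12 - 1 + 1 = 12 distinct levels.

The number of distinct spectral lines equals the number of ways to choose 2 of these m levels (each pair gives one possible emission transition):

Number of lines = m(m-1)/2 = 12×11/2 = 66

These correspond to all possible transitions between the 12 levels:
12 → 11, 12 → 10, 12 → 9, 12 → 8, 12 → 7, 12 → 6, 12 → 5, 12 → 4...

Each transition produces a photon with a unique energy (and thus wavelength). This count does not depend on Z.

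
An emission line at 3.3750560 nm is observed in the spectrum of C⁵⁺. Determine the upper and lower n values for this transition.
n = 2 → n = 1

First, find the photon energy from the wavelength (hc = 1239.84 eV·nm):
E = hc/λ = 1239.84 eV·nm / 3.3750560 nm = 367.35390 eV

The energy levels of C⁵⁺ satisfy E_n = -13.6057 × 6² / n² eV, so an emission n_i → n_f releases
ΔE = 13.6057 × 6² × (1/n_f² − 1/n_i²) eV.

Setting ΔE equal to the photon energy:
1/n_f² − 1/n_i² = 367.35390 / (13.6057 × 6²) = 0.75000000

Since 1/n_i² must be positive, we need 1/n_f² > 0.75000000, i.e. n_f ≤ 1. For each allowed n_f, solve n_i = (1/n_f² − 0.75000000)^(−1/2) and check whether it is a whole number:
  n_f = 1: 1/n_i² = 1.00000000 − 0.75000000 = 0.25000000 → n_i = 2.000  → integer, n_i = 2 ✓

Only n_f = 1 gives an integer upper level, n_i = 2.

The transition is from n = 2 to n = 1 (emission).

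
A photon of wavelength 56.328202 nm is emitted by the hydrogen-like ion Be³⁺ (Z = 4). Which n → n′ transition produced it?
n = 10 → n = 3

First, find the photon energy from the wavelength (hc = 1239.84 eV·nm):
E = hc/λ = 1239.84 eV·nm / 56.328202 nm = 22.010999 eV

The energy levels of Be³⁺ satisfy E_n = -13.6057 × 4² / n² eV, so an emission n_i → n_f releases
ΔE = 13.6057 × 4² × (1/n_f² − 1/n_i²) eV.

Setting ΔE equal to the photon energy:
1/n_f² − 1/n_i² = 22.010999 / (13.6057 × 4²) = 0.10111111

Since 1/n_i² must be positive, we need 1/n_f² > 0.10111111, i.e. n_f ≤ 3. For each allowed n_f, solve n_i = (1/n_f² − 0.10111111)^(−1/2) and check whether it is a whole number:
  n_f = 1: 1/n_i² = 1.00000000 − 0.10111111 = 0.89888889 → n_i = 1.055  (not an integer) ✗
  n_f = 2: 1/n_i² = 0.25000000 − 0.10111111 = 0.14888889 → n_i = 2.592  (not an integer) ✗
  n_f = 3: 1/n_i² = 0.11111111 − 0.10111111 = 0.01000000 → n_i = 10.000  → integer, n_i = 10 ✓

Only n_f = 3 gives an integer upper level, n_i = 10.

The transition is from n = 10 to n = 3 (emission).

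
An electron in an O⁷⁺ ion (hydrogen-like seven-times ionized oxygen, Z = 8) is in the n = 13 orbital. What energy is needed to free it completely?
5.152 eV

The ionization energy is the energy needed to remove the electron completely (n → ∞).

For a hydrogen-like ion with Z = 8, E_n = -13.6057 Z² / n² eV.

At n = 13: E_13 = -13.6057 × 8² / 13² = -5.152454 eV
At n = ∞: E_∞ = 0 eV

Ionization energy = E_∞ - E_13 = 0 - (-5.152454) = 5.152454 eV
Ionization energy ≈ 5.152 eV

This is also called the binding energy of the electron in state n = 13.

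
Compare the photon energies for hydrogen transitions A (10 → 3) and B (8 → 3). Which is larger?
10 → 3

Calculate the energy for each transition:

Transition 10 → 3:
ΔE₁ = |E_3 - E_10| = |-13.6057/3² - (-13.6057/10²)|
ΔE₁ = |-1.5117444444 - (-0.1360570000)| = 1.3756874 eV

Transition 8 → 3:
ΔE₂ = |E_3 - E_8| = |-13.6057/3² - (-13.6057/8²)|
ΔE₂ = |-1.5117444444 - (-0.2125890625)| = 1.2991554 eV

Since 1.3756874 eV > 1.2991554 eV, the transition 10 → 3 emits the more energetic photon.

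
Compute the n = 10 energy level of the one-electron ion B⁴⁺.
-3.4014 eV

For hydrogen-like ions, the energy levels scale with Z²:
E_n = -13.6057 Z² / n² eV

For B⁴⁺ (Z = 5) at n = 10:
E_10 = -13.6057 × 5² / 10²
E_10 = -13.6057 × 25 / 100
E_10 = -340.1425 / 100
E_10 = -3.4014 eV

The energy is 25 times more negative than hydrogen at the same n due to the stronger nuclear charge.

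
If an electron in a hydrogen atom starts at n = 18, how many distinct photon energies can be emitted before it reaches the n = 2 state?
136

The electron can occupy levels n = 2, 3, ..., 18 during de-excitation — that is m = 18 - 2 + 1 = 17 distinct levels.

The number of distinct spectral lines equals the number of ways to choose 2 of these m levels (each pair gives one possible emission transition):

Number of lines = m(m-1)/2 = 17×16/2 = 136

These correspond to all possible transitions between the 17 levels:
18 → 17, 18 → 16, 18 → 15, 18 → 14, 18 → 13, 18 → 12, 18 → 11, 18 → 10...

Each transition produces a photon with a unique energy (and thus wavelength). This count does not depend on Z.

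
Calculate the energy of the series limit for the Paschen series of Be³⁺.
24.188 eV

The series limit corresponds to the transition from n = ∞ to n = 3.
This is the highest energy (shortest wavelength) transition in the Paschen series.

E_∞ = 0 eV
E_3 = -13.6057 × 4² / 3² = -24.188 eV

Energy at series limit:
ΔE = E_∞ - E_3 = 0 - (-24.188) = 24.188 eV

This energy equals the ionization energy from the n = 3 state of Be³⁺.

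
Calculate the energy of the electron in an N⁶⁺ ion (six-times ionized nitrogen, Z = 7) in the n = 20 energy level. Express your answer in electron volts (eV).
-1.67 eV

The energy levels of a hydrogen-like atom are given by:
E_n = -13.6057 Z² / n² eV  (with Z = 7 for N⁶⁺)

For n = 20:
E_20 = -13.6057 × 7² / 20²
E_20 = -13.6057 × 49 / 400
E_20 = -1.67 eV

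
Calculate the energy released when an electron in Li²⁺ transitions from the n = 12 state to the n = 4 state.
6.802850 eV

The energy levels are E_n = -13.6057 Z² eV / n².

Energy at n = 12: E_12 = -13.6057 × 3² / 12² = -0.850356250 eV
Energy at n = 4: E_4 = -13.6057 × 3² / 4² = -7.653206250 eV

For emission (electron falling to lower state), the photon energy is:
E_photon = E_12 - E_4 = |-0.850356250 - (-7.653206250)|
E_photon = 6.802850 eV

This energy is carried away by the emitted photon.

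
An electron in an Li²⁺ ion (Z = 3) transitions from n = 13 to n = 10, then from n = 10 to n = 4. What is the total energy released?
6.9286 eV

The energy levels of Li²⁺ are E_n = -13.6057 × 3² / n² eV.

First transition (13 → 10):
ΔE₁ = |E_10 - E_13|
ΔE₁ = |-1.2245130000 - (-0.7245639053)| = 0.4999491 eV

Second transition (10 → 4):
ΔE₂ = |E_4 - E_10|
ΔE₂ = |-7.6532062500 - (-1.2245130000)| = 6.4286933 eV

Total energy released:
E_total = ΔE₁ + ΔE₂ = 0.4999491 + 6.4286933 = 6.9286 eV

Note: This equals the direct transition 13 → 4: 6.9286 eV ✓
Energy is conserved regardless of the path taken.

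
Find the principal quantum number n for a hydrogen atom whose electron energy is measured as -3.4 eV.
n = 2

The exact energy levels follow E_n = -13.6057 eV / n².

The measured value (-3.4 eV) is reported to only 2 significant figures, so we must test candidate n values and see which one matches to that precision.

Candidate energies:
  n = 1:  E = -13.6057/1² = -13.60570 eV
  n = 2:  E = -13.6057/2² = -3.40143 eV  ← matches
  n = 3:  E = -13.6057/3² = -1.51174 eV
  n = 4:  E = -13.6057/4² = -0.85036 eV

Checking against the measurement of -3.4 eV (2 sig figs), only n = 2 agrees:
E_2 = -3.40143 eV, which rounds to -3.4 eV ✓

Therefore n = 2.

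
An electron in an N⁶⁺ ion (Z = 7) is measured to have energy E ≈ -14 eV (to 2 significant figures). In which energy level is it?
n = 7

The exact energy levels follow E_n = -13.6057 Z² / n² eV with Z = 7.

The measured value (-14 eV) is reported to only 2 significant figures, so we must test candidate n values and see which one matches to that precision.

Candidate energies:
  n = 5:  E = -13.6057 × 7² / 5² = -26.66717 eV
  n = 6:  E = -13.6057 × 7² / 6² = -18.51887 eV
  n = 7:  E = -13.6057 × 7² / 7² = -13.60570 eV  ← matches
  n = 8:  E = -13.6057 × 7² / 8² = -10.41686 eV
  n = 9:  E = -13.6057 × 7² / 9² = -8.23061 eV

Checking against the measurement of -14 eV (2 sig figs), only n = 7 agrees:
E_7 = -13.60570 eV, which rounds to -14 eV ✓

Therefore n = 7.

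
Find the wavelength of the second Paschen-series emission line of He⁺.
320.367 nm

The lines of a series are numbered from the longest wavelength (smallest ΔE) outward; the second line is the transition from n = n_f + 2 to n_f.
The Paschen series has all transitions ending at n_f = 3.

For He⁺ (Z = 2), the second line (β-line) is the jump from n = 5 to n = 3:
E_5 = -13.6057 × 2² / 5² = -2.1769120 eV
E_3 = -13.6057 × 2² / 3² = -6.0469778 eV
ΔE = E_5 - E_3 = 3.8700658 eV

λ = hc/E = 1239.84 eV·nm / 3.8700658 eV
λ = 320.367 nm

This is the β-line of the Paschen series in He⁺.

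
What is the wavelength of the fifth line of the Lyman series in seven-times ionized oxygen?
1.465 nm

The lines of a series are numbered from the longest wavelength (smallest ΔE) outward; the fifth line is the transition from n = n_f + 5 to n_f.
The Lyman series has all transitions ending at n_f = 1.

For O⁷⁺ (Z = 8), the fifth line (ε-line) is the jump from n = 6 to n = 1:
E_6 = -13.6057 × 8² / 6² = -24.18791 eV
E_1 = -13.6057 × 8² / 1² = -870.76480 eV
ΔE = E_6 - E_1 = 846.57689 eV

λ = hc/E = 1239.84 eV·nm / 846.57689 eV
λ = 1.465 nm

This is the ε-line of the Lyman series in O⁷⁺.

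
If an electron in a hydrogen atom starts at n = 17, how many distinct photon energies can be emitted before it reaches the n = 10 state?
28

The electron can occupy levels n = 10, 11, ..., 17 during de-excitation — that is m = 17 - 10 + 1 = 8 distinct levels.

The number of distinct spectral lines equals the number of ways to choose 2 of these m levels (each pair gives one possible emission transition):

Number of lines = m(m-1)/2 = 8×7/2 = 28

These correspond to all possible transitions between the 8 levels:
17 → 16, 17 → 15, 17 → 14, 17 → 13, 17 → 12, 17 → 11, 17 → 10, 16 → 15...

Each transition produces a photon with a unique energy (and thus wavelength). This count does not depend on Z.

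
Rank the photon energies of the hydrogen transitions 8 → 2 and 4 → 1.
4 → 1

Calculate the energy for each transition:

Transition 8 → 2:
ΔE₁ = |E_2 - E_8| = |-13.6057/2² - (-13.6057/8²)|
ΔE₁ = |-3.40142500 - (-0.21258906)| = 3.18884 eV

Transition 4 → 1:
ΔE₂ = |E_1 - E_4| = |-13.6057/1² - (-13.6057/4²)|
ΔE₂ = |-13.60570000 - (-0.85035625)| = 12.75534 eV

Since 12.75534 eV > 3.18884 eV, the transition 4 → 1 emits the more energetic photon.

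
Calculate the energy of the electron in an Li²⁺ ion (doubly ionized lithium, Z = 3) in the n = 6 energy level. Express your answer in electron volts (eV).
-3.401425 eV

The energy levels of a hydrogen-like atom are given by:
E_n = -13.6057 Z² / n² eV  (with Z = 3 for Li²⁺)

For n = 6:
E_6 = -13.6057 × 3² / 6²
E_6 = -13.6057 × 9 / 36
E_6 = -3.401425 eV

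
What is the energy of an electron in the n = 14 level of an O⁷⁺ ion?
-4.44 eV

For hydrogen-like ions, the energy levels scale with Z²:
E_n = -13.6057 Z² / n² eV

For O⁷⁺ (Z = 8) at n = 14:
E_14 = -13.6057 × 8² / 14²
E_14 = -13.6057 × 64 / 196
E_14 = -870.7648 / 196
E_14 = -4.44 eV

The energy is 64 times more negative than hydrogen at the same n due to the stronger nuclear charge.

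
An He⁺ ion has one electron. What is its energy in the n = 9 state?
-0.67189 eV

For hydrogen-like ions, the energy levels scale with Z²:
E_n = -13.6057 Z² / n² eV

For He⁺ (Z = 2) at n = 9:
E_9 = -13.6057 × 2² / 9²
E_9 = -13.6057 × 4 / 81
E_9 = -54.4228 / 81
E_9 = -0.67189 eV

The energy is 4 times more negative than hydrogen at the same n due to the stronger nuclear charge.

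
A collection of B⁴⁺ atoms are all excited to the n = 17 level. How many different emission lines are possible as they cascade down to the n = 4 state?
91

The electron can occupy levels n = 4, 5, ..., 17 during de-excitation — that is m = 17 - 4 + 1 = 14 distinct levels.

The number of distinct spectral lines equals the number of ways to choose 2 of these m levels (each pair gives one possible emission transition):

Number of lines = m(m-1)/2 = 14×13/2 = 91

These correspond to all possible transitions between the 14 levels:
17 → 16, 17 → 15, 17 → 14, 17 → 13, 17 → 12, 17 → 11, 17 → 10, 17 → 9...

Each transition produces a photon with a unique energy (and thus wavelength). This count does not depend on Z.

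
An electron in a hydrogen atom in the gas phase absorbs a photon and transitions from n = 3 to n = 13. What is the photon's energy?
1.43124 eV

The energy levels of a hydrogen-like atom are E_n = -13.6057 eV / n².

Energy at n = 3: E_3 = -13.6057 / 3² = -1.51174444 eV
Energy at n = 13: E_13 = -13.6057 / 13² = -0.08050710 eV

The excitation energy is the difference:
ΔE = E_13 - E_3
ΔE = -0.08050710 - (-1.51174444)
ΔE = 1.43124 eV

Since this is positive, energy must be absorbed (photon absorption).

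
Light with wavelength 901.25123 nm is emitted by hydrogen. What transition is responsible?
n = 10 → n = 3

First, find the photon energy from the wavelength (hc = 1239.84 eV·nm):
E = hc/λ = 1239.84 eV·nm / 901.25123 nm = 1.3756874 eV

The energy levels of hydrogen satisfy E_n = -13.6057 / n² eV, so an emission n_i → n_f releases
ΔE = 13.6057 × (1/n_f² − 1/n_i²) eV.

Setting ΔE equal to the photon energy:
1/n_f² − 1/n_i² = 1.3756874 / 13.6057 = 0.10111111

Since 1/n_i² must be positive, we need 1/n_f² > 0.10111111, i.e. n_f ≤ 3. For each allowed n_f, solve n_i = (1/n_f² − 0.10111111)^(−1/2) and check whether it is a whole number:
  n_f = 1: 1/n_i² = 1.00000000 − 0.10111111 = 0.89888889 → n_i = 1.055  (not an integer) ✗
  n_f = 2: 1/n_i² = 0.25000000 − 0.10111111 = 0.14888889 → n_i = 2.592  (not an integer) ✗
  n_f = 3: 1/n_i² = 0.11111111 − 0.10111111 = 0.01000000 → n_i = 10.000  → integer, n_i = 10 ✓

Only n_f = 3 gives an integer upper level, n_i = 10.

The transition is from n = 10 to n = 3 (emission).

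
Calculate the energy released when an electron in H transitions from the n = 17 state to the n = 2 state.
3.354346 eV

The energy levels are E_n = -13.6057 eV / n².

Energy at n = 17: E_17 = -13.6057 / 17² = -0.047078547 eV
Energy at n = 2: E_2 = -13.6057 / 2² = -3.401425000 eV

For emission (electron falling to lower state), the photon energy is:
E_photon = E_17 - E_2 = |-0.047078547 - (-3.401425000)|
E_photon = 3.354346 eV

This energy is carried away by the emitted photon.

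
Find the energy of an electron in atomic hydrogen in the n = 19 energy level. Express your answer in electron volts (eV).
-0.03769 eV

The energy levels of a hydrogen-like atom are given by:
E_n = -13.6057 eV / n²

For n = 19:
E_19 = -13.6057 eV / 19²
E_19 = -13.6057 eV / 361
E_19 = -0.03769 eV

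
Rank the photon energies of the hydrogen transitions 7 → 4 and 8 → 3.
8 → 3

Calculate the energy for each transition:

Transition 7 → 4:
ΔE₁ = |E_4 - E_7| = |-13.6057/4² - (-13.6057/7²)|
ΔE₁ = |-0.85035625 - (-0.27766735)| = 0.57269 eV

Transition 8 → 3:
ΔE₂ = |E_3 - E_8| = |-13.6057/3² - (-13.6057/8²)|
ΔE₂ = |-1.51174444 - (-0.21258906)| = 1.29916 eV

Since 1.29916 eV > 0.57269 eV, the transition 8 → 3 emits the more energetic photon.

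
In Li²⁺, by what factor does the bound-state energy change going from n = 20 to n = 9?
4.938272

Using E_n = -13.6057 Z² / n² eV with Z = 3:

E_9 = -13.6057 × 3² / 9² = -122.4513 / 81 = -1.511744444444 eV
E_20 = -13.6057 × 3² / 20² = -122.4513 / 400 = -0.306128250000 eV

The ratio is:
E_9/E_20 = (-1.511744444444) / (-0.306128250000)
E_9/E_20 = (-122.4513/81) / (-122.4513/400)
E_9/E_20 = 400/81
E_9/E_20 = 4.938272
(Note: the Z² factors cancel in the ratio.)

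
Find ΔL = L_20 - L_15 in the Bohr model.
5.2729e-34 J·s (or 5ℏ)

In the Bohr model, L_n = nℏ where ℏ = 1.054572e-34 J·s.

L_20 = 20ℏ = 2.109144e-33 J·s
L_15 = 15ℏ = 1.581858e-33 J·s

ΔL = L_20 - L_15 = (20 - 15)ℏ = 5ℏ
ΔL = 5 × 1.054572e-34 J·s = 5.2729e-34 J·s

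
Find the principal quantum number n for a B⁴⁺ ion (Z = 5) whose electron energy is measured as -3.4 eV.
n = 10

The exact energy levels follow E_n = -13.6057 Z² / n² eV with Z = 5.

The measured value (-3.4 eV) is reported to only 2 significant figures, so we must test candidate n values and see which one matches to that precision.

Candidate energies:
  n = 8:  E = -13.6057 × 5² / 8² = -5.31473 eV
  n = 9:  E = -13.6057 × 5² / 9² = -4.19929 eV
  n = 10:  E = -13.6057 × 5² / 10² = -3.40143 eV  ← matches
  n = 11:  E = -13.6057 × 5² / 11² = -2.81110 eV
  n = 12:  E = -13.6057 × 5² / 12² = -2.36210 eV

Checking against the measurement of -3.4 eV (2 sig figs), only n = 10 agrees:
E_10 = -3.40143 eV, which rounds to -3.4 eV ✓

Therefore n = 10.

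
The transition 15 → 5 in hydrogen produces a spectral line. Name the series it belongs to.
Pfund series

The spectral series in hydrogen are named based on the final (lower) energy level:
- Lyman series: n_final = 1 (ultraviolet)
- Balmer series: n_final = 2 (visible/near-UV)
- Paschen series: n_final = 3 (infrared)
- Brackett series: n_final = 4 (infrared)
- Pfund series: n_final = 5 (far infrared)

Since this transition ends at n = 5, it belongs to the Pfund series.

For reference, this 15 → 5 line has photon energy
ΔE = 13.6057 eV × (1/5² - 1/15²) = 0.48375822222 eV,
corresponding to wavelength λ = hc/ΔE = 1239.84 eV·nm / 0.48375822222 eV = 2562.93318 nm in the far infrared region.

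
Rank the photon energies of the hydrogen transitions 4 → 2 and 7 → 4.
4 → 2

Calculate the energy for each transition:

Transition 4 → 2:
ΔE₁ = |E_2 - E_4| = |-13.6057/2² - (-13.6057/4²)|
ΔE₁ = |-3.40142500000 - (-0.85035625000)| = 2.55106875 eV

Transition 7 → 4:
ΔE₂ = |E_4 - E_7| = |-13.6057/4² - (-13.6057/7²)|
ΔE₂ = |-0.85035625000 - (-0.27766734694)| = 0.57268890 eV

Since 2.55106875 eV > 0.57268890 eV, the transition 4 → 2 emits the more energetic photon.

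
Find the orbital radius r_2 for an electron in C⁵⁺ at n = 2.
0.03528 nm (or 0.35279 Å)

The Bohr radius formula is:
r_n = n² a₀ / Z

where a₀ = 0.05291772 nm is the Bohr radius.

For C⁵⁺ (Z = 6) at n = 2:
r_2 = 2² × 0.05291772 nm / 6
r_2 = 4 × 0.05291772 nm / 6
r_2 = 0.211671 nm / 6
r_2 = 0.03528 nm

The electron orbits at approximately 0.03528 nm from the nucleus.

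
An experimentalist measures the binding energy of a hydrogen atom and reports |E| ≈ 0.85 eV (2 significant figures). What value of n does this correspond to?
n = 4

The exact energy levels follow E_n = -13.6057 eV / n².

The measured value (-0.85 eV) is reported to only 2 significant figures, so we must test candidate n values and see which one matches to that precision.

Candidate energies:
  n = 2:  E = -13.6057/2² = -3.40143 eV
  n = 3:  E = -13.6057/3² = -1.51174 eV
  n = 4:  E = -13.6057/4² = -0.85036 eV  ← matches
  n = 5:  E = -13.6057/5² = -0.54423 eV
  n = 6:  E = -13.6057/6² = -0.37794 eV

Checking against the measurement of -0.85 eV (2 sig figs), only n = 4 agrees:
E_4 = -0.85036 eV, which rounds to -0.85 eV ✓

Therefore n = 4.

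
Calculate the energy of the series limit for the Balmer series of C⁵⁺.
122.45 eV

The series limit corresponds to the transition from n = ∞ to n = 2.
This is the highest energy (shortest wavelength) transition in the Balmer series.

E_∞ = 0 eV
E_2 = -13.6057 × 6² / 2² = -122.45 eV

Energy at series limit:
ΔE = E_∞ - E_2 = 0 - (-122.45) = 122.45 eV

This energy equals the ionization energy from the n = 2 state of C⁵⁺.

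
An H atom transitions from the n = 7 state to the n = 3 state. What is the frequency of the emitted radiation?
2.984e+14 Hz

First, find the transition energy:
E_7 = -13.6057 / 7² = -0.277667 eV
E_3 = -13.6057 / 3² = -1.511744 eV
|ΔE| = |E_3 - E_7| = 1.234077 eV

Convert to Joules: E = 1.234077 eV × (1.602177 × 10⁻¹⁹ J/eV) = 1.97721e-19 J

Using E = hf:
f = E/h = 1.97721e-19 J / (6.62607 × 10⁻³⁴ J·s)
f = 2.984e+14 Hz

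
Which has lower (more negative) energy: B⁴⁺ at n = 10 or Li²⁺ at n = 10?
B⁴⁺ at n = 10 (E = -3.4014 eV)

Using E_n = -13.6057 Z² / n² eV:

B⁴⁺ (Z = 5) at n = 10:
E = -13.6057 × 5² / 10² = -13.6057 × 25 / 100 = -3.4014250 eV

Li²⁺ (Z = 3) at n = 10:
E = -13.6057 × 3² / 10² = -13.6057 × 9 / 100 = -1.2245130 eV

Since -3.4014250 eV < -1.2245130 eV,
B⁴⁺ at n = 10 is more tightly bound (requires more energy to ionize).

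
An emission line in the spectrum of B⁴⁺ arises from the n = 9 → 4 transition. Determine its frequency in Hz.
4.125e+15 Hz

First, find the transition energy:
E_9 = -13.6057 × 5² / 9² = -4.19929 eV
E_4 = -13.6057 × 5² / 4² = -21.25891 eV
|ΔE| = |E_4 - E_9| = 17.05962 eV

Convert to Joules: E = 17.05962 eV × (1.602177 × 10⁻¹⁹ J/eV) = 2.73325e-18 J

Using E = hf:
f = E/h = 2.73325e-18 J / (6.62607 × 10⁻³⁴ J·s)
f = 4.125e+15 Hz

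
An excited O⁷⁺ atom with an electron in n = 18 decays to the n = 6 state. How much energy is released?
21.50 eV

The energy levels are E_n = -13.6057 Z² eV / n².

Energy at n = 18: E_18 = -13.6057 × 8² / 18² = -2.68755 eV
Energy at n = 6: E_6 = -13.6057 × 8² / 6² = -24.18791 eV

For emission (electron falling to lower state), the photon energy is:
E_photon = E_18 - E_6 = |-2.68755 - (-24.18791)|
E_photon = 21.50 eV

This energy is carried away by the emitted photon.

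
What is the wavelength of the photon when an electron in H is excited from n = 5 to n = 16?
2524.717 nm

First, find the transition energy using E_n = -13.6057 / n² eV:
E_5 = -13.6057 / 5² = -0.544228000 eV
E_16 = -13.6057 / 16² = -0.053147266 eV

Photon energy: |ΔE| = |E_16 - E_5| = 0.491080734 eV

Convert to wavelength using E = hc/λ with hc = 1239.84 eV·nm:
λ = hc/E = 1239.84 eV·nm / 0.491080734 eV
λ = 2524.717 nm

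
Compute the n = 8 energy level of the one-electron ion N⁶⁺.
-10.4169 eV

For hydrogen-like ions, the energy levels scale with Z²:
E_n = -13.6057 Z² / n² eV

For N⁶⁺ (Z = 7) at n = 8:
E_8 = -13.6057 × 7² / 8²
E_8 = -13.6057 × 49 / 64
E_8 = -666.6793 / 64
E_8 = -10.4169 eV

The energy is 49 times more negative than hydrogen at the same n due to the stronger nuclear charge.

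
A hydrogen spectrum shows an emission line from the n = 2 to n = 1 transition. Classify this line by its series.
Lyman series

The spectral series in hydrogen are named based on the final (lower) energy level:
- Lyman series: n_final = 1 (ultraviolet)
- Balmer series: n_final = 2 (visible/near-UV)
- Paschen series: n_final = 3 (infrared)
- Brackett series: n_final = 4 (infrared)
- Pfund series: n_final = 5 (far infrared)

Since this transition ends at n = 1, it belongs to the Lyman series.

For reference, this 2 → 1 line has photon energy
ΔE = 13.6057 eV × (1/1² - 1/2²) = 10.204275 eV,
corresponding to wavelength λ = hc/ΔE = 1239.84 eV·nm / 10.204275 eV = 121.502 nm in the ultraviolet region.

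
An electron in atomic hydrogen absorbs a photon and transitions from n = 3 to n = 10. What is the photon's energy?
1.376 eV

The energy levels of a hydrogen-like atom are E_n = -13.6057 eV / n².

Energy at n = 3: E_3 = -13.6057 / 3² = -1.511744 eV
Energy at n = 10: E_10 = -13.6057 / 10² = -0.136057 eV

The excitation energy is the difference:
ΔE = E_10 - E_3
ΔE = -0.136057 - (-1.511744)
ΔE = 1.376 eV

Since this is positive, energy must be absorbed (photon absorption).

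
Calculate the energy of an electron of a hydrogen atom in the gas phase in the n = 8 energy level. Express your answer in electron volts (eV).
-0.2126 eV

The energy levels of a hydrogen-like atom are given by:
E_n = -13.6057 eV / n²

For n = 8:
E_8 = -13.6057 eV / 8²
E_8 = -13.6057 eV / 64
E_8 = -0.2126 eV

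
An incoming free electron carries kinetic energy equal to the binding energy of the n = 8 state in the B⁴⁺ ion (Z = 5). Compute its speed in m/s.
1.3673e+06 m/s (or 0.45608% of c)

The binding energy at n = 8 for B⁴⁺ is:
E_8 = -13.6057 × 5²/8² = -5.3147266 eV
|E_8| = 5.3147266 eV

Convert to Joules:
KE = 5.3147266 eV × (1.602177 × 10⁻¹⁹ J/eV) = 8.515133e-19 J

Using KE = ½mv²:
v = √(2·KE/m_e)
v = √(2 × 8.515133e-19 J / 9.10938 × 10⁻³¹ kg)
v = 1.3673e+06 m/s

This is approximately 0.45608% the speed of light.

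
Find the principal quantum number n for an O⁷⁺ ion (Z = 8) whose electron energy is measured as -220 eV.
n = 2

The exact energy levels follow E_n = -13.6057 Z² / n² eV with Z = 8.

The measured value (-220 eV) is reported to only 2 significant figures, so we must test candidate n values and see which one matches to that precision.

Candidate energies:
  n = 1:  E = -13.6057 × 8² / 1² = -870.76480 eV
  n = 2:  E = -13.6057 × 8² / 2² = -217.69120 eV  ← matches
  n = 3:  E = -13.6057 × 8² / 3² = -96.75164 eV
  n = 4:  E = -13.6057 × 8² / 4² = -54.42280 eV

Checking against the measurement of -220 eV (2 sig figs), only n = 2 agrees:
E_2 = -217.69120 eV, which rounds to -220 eV ✓

Therefore n = 2.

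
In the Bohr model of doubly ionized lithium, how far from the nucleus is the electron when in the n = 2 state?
0.0706 nm (or 0.7056 Å)

The Bohr radius formula is:
r_n = n² a₀ / Z

where a₀ = 0.0529177 nm is the Bohr radius.

For Li²⁺ (Z = 3) at n = 2:
r_2 = 2² × 0.0529177 nm / 3
r_2 = 4 × 0.0529177 nm / 3
r_2 = 0.21167 nm / 3
r_2 = 0.0706 nm

The electron orbits at approximately 0.0706 nm from the nucleus.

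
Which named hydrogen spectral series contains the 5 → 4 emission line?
Brackett series

The spectral series in hydrogen are named based on the final (lower) energy level:
- Lyman series: n_final = 1 (ultraviolet)
- Balmer series: n_final = 2 (visible/near-UV)
- Paschen series: n_final = 3 (infrared)
- Brackett series: n_final = 4 (infrared)
- Pfund series: n_final = 5 (far infrared)

Since this transition ends at n = 4, it belongs to the Brackett series.

For reference, this 5 → 4 line has photon energy
ΔE = 13.6057 eV × (1/4² - 1/5²) = 0.30612825000 eV,
corresponding to wavelength λ = hc/ΔE = 1239.84 eV·nm / 0.30612825000 eV = 4050.06725 nm in the infrared region.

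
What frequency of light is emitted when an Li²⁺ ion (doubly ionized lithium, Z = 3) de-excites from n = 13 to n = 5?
1.009e+15 Hz

First, find the transition energy:
E_13 = -13.6057 × 3² / 13² = -0.724564 eV
E_5 = -13.6057 × 3² / 5² = -4.898052 eV
|ΔE| = |E_5 - E_13| = 4.173488 eV

Convert to Joules: E = 4.173488 eV × (1.602177 × 10⁻¹⁹ J/eV) = 6.68667e-19 J

Using E = hf:
f = E/h = 6.68667e-19 J / (6.62607 × 10⁻³⁴ J·s)
f = 1.009e+15 Hz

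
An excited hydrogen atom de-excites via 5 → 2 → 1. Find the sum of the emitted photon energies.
13.06147 eV

The energy levels of hydrogen are E_n = -13.6057 / n² eV.

First transition (5 → 2):
ΔE₁ = |E_2 - E_5|
ΔE₁ = |-3.40142500000 - (-0.54422800000)| = 2.85719700 eV

Second transition (2 → 1):
ΔE₂ = |E_1 - E_2|
ΔE₂ = |-13.60570000000 - (-3.40142500000)| = 10.20427500 eV

Total energy released:
E_total = ΔE₁ + ΔE₂ = 2.85719700 + 10.20427500 = 13.06147 eV

Note: This equals the direct transition 5 → 1: 13.06147 eV ✓
Energy is conserved regardless of the path taken.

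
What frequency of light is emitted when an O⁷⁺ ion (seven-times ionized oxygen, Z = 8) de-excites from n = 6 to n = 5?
2.5734e+15 Hz

First, find the transition energy:
E_6 = -13.6057 × 8² / 6² = -24.187911 eV
E_5 = -13.6057 × 8² / 5² = -34.830592 eV
|ΔE| = |E_5 - E_6| = 10.642681 eV

Convert to Joules: E = 10.642681 eV × (1.602177 × 10⁻¹⁹ J/eV) = 1.705146e-18 J

Using E = hf:
f = E/h = 1.705146e-18 J / (6.62607 × 10⁻³⁴ J·s)
f = 2.5734e+15 Hz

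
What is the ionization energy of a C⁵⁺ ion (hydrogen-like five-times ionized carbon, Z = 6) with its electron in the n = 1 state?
489.805 eV

The ionization energy is the energy needed to remove the electron completely (n → ∞).

For a hydrogen-like ion with Z = 6, E_n = -13.6057 Z² / n² eV.

At n = 1: E_1 = -13.6057 × 6² / 1² = -489.805200 eV
At n = ∞: E_∞ = 0 eV

Ionization energy = E_∞ - E_1 = 0 - (-489.805200) = 489.805200 eV
Ionization energy ≈ 489.805 eV

This is also called the binding energy of the electron in state n = 1.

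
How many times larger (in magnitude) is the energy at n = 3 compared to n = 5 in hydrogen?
2.7778

Using E_n = -13.6057 Z² / n² eV with Z = 1:

E_3 = -13.6057 / 3² = -13.6057 / 9 = -1.5117444444 eV
E_5 = -13.6057 / 5² = -13.6057 / 25 = -0.5442280000 eV

The ratio is:
E_3/E_5 = (-1.5117444444) / (-0.5442280000)
E_3/E_5 = (-13.6057/9) / (-13.6057/25)
E_3/E_5 = 25/9
E_3/E_5 = 2.7778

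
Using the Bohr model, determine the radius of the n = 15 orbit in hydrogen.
11.90649 nm (or 119.06487 Å)

The Bohr radius formula is:
r_n = n² a₀ / Z

where a₀ = 0.05291772 nm is the Bohr radius.

For H (Z = 1) at n = 15:
r_15 = 15² × 0.05291772 nm / 1
r_15 = 225 × 0.05291772 nm / 1
r_15 = 11.906487 nm / 1
r_15 = 11.90649 nm

The electron orbits at approximately 11.90649 nm from the nucleus.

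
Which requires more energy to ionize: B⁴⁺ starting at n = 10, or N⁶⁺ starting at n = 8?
N⁶⁺ at n = 8 (E = -10.41686 eV)

Using E_n = -13.6057 Z² / n² eV:

B⁴⁺ (Z = 5) at n = 10:
E = -13.6057 × 5² / 10² = -13.6057 × 25 / 100 = -3.40142500 eV

N⁶⁺ (Z = 7) at n = 8:
E = -13.6057 × 7² / 8² = -13.6057 × 49 / 64 = -10.41686406 eV

Since -10.41686406 eV < -3.40142500 eV,
N⁶⁺ at n = 8 is more tightly bound (requires more energy to ionize).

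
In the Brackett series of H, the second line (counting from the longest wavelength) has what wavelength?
2624.4436 nm

The lines of a series are numbered from the longest wavelength (smallest ΔE) outward; the second line is the transition from n = n_f + 2 to n_f.
The Brackett series has all transitions ending at n_f = 4.

For H, the second line (β-line) is the jump from n = 6 to n = 4:
E_6 = -13.6057 / 6² = -0.3779361111 eV
E_4 = -13.6057 / 4² = -0.8503562500 eV
ΔE = E_6 - E_4 = 0.4724201389 eV

λ = hc/E = 1239.84 eV·nm / 0.4724201389 eV
λ = 2624.4436 nm

This is the β-line of the Brackett series in H.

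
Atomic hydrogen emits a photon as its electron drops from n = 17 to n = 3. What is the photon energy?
1.46 eV

The energy levels are E_n = -13.6057 eV / n².

Energy at n = 17: E_17 = -13.6057 / 17² = -0.04708 eV
Energy at n = 3: E_3 = -13.6057 / 3² = -1.51174 eV

For emission (electron falling to lower state), the photon energy is:
E_photon = E_17 - E_3 = |-0.04708 - (-1.51174)|
E_photon = 1.46 eV

This energy is carried away by the emitted photon.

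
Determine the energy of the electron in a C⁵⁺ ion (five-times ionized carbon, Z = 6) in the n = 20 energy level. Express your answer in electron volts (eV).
-1.22451 eV

The energy levels of a hydrogen-like atom are given by:
E_n = -13.6057 Z² / n² eV  (with Z = 6 for C⁵⁺)

For n = 20:
E_20 = -13.6057 × 6² / 20²
E_20 = -13.6057 × 36 / 400
E_20 = -1.22451 eV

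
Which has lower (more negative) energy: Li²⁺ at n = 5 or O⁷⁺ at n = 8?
O⁷⁺ at n = 8 (E = -13.606 eV)

Using E_n = -13.6057 Z² / n² eV:

Li²⁺ (Z = 3) at n = 5:
E = -13.6057 × 3² / 5² = -13.6057 × 9 / 25 = -4.898052 eV

O⁷⁺ (Z = 8) at n = 8:
E = -13.6057 × 8² / 8² = -13.6057 × 64 / 64 = -13.605700 eV

Since -13.605700 eV < -4.898052 eV,
O⁷⁺ at n = 8 is more tightly bound (requires more energy to ionize).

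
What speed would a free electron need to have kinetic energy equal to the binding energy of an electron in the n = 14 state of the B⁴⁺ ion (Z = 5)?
7.813e+05 m/s (or 0.2606% of c)

The binding energy at n = 14 for B⁴⁺ is:
E_14 = -13.6057 × 5²/14² = -1.735421 eV
|E_14| = 1.735421 eV

Convert to Joules:
KE = 1.735421 eV × (1.602177 × 10⁻¹⁹ J/eV) = 2.78045e-19 J

Using KE = ½mv²:
v = √(2·KE/m_e)
v = √(2 × 2.78045e-19 J / 9.10938 × 10⁻³¹ kg)
v = 7.813e+05 m/s

This is approximately 0.2606% the speed of light.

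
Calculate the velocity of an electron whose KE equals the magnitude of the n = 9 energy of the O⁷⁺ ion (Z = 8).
1.94e+06 m/s (or 0.648660% of c)

The binding energy at n = 9 for O⁷⁺ is:
E_9 = -13.6057 × 8²/9² = -10.75018272 eV
|E_9| = 10.75018272 eV

Convert to Joules:
KE = 10.75018272 eV × (1.602177 × 10⁻¹⁹ J/eV) = 1.7224e-18 J

Using KE = ½mv²:
v = √(2·KE/m_e)
v = √(2 × 1.7224e-18 J / 9.10938 × 10⁻³¹ kg)
v = 1.94e+06 m/s

This is approximately 0.648660% the speed of light.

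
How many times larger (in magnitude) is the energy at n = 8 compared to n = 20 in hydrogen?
6.250000

Using E_n = -13.6057 Z² / n² eV with Z = 1:

E_8 = -13.6057 / 8² = -13.6057 / 64 = -0.212589062500 eV
E_20 = -13.6057 / 20² = -13.6057 / 400 = -0.034014250000 eV

The ratio is:
E_8/E_20 = (-0.212589062500) / (-0.034014250000)
E_8/E_20 = (-13.6057/64) / (-13.6057/400)
E_8/E_20 = 400/64
E_8/E_20 = 6.250000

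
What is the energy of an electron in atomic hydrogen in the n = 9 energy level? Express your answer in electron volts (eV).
-0.167972 eV

The energy levels of a hydrogen-like atom are given by:
E_n = -13.6057 eV / n²

For n = 9:
E_9 = -13.6057 eV / 9²
E_9 = -13.6057 eV / 81
E_9 = -0.167972 eV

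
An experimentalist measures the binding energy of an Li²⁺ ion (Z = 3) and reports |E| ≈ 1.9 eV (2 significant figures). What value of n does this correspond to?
n = 8

The exact energy levels follow E_n = -13.6057 Z² / n² eV with Z = 3.

The measured value (-1.9 eV) is reported to only 2 significant figures, so we must test candidate n values and see which one matches to that precision.

Candidate energies:
  n = 6:  E = -13.6057 × 3² / 6² = -3.40143 eV
  n = 7:  E = -13.6057 × 3² / 7² = -2.49901 eV
  n = 8:  E = -13.6057 × 3² / 8² = -1.91330 eV  ← matches
  n = 9:  E = -13.6057 × 3² / 9² = -1.51174 eV
  n = 10:  E = -13.6057 × 3² / 10² = -1.22451 eV

Checking against the measurement of -1.9 eV (2 sig figs), only n = 8 agrees:
E_8 = -1.91330 eV, which rounds to -1.9 eV ✓

Therefore n = 8.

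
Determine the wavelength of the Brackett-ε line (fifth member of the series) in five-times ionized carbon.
50.47 nm

The lines of a series are numbered from the longest wavelength (smallest ΔE) outward; the fifth line is the transition from n = n_f + 5 to n_f.
The Brackett series has all transitions ending at n_f = 4.

For C⁵⁺ (Z = 6), the fifth line (ε-line) is the jump from n = 9 to n = 4:
E_9 = -13.6057 × 6² / 9² = -6.0470 eV
E_4 = -13.6057 × 6² / 4² = -30.6128 eV
ΔE = E_9 - E_4 = 24.5658 eV

λ = hc/E = 1239.84 eV·nm / 24.5658 eV
λ = 50.47 nm

This is the ε-line of the Brackett series in C⁵⁺.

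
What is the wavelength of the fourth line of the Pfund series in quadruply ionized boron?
131.8080 nm

The lines of a series are numbered from the longest wavelength (smallest ΔE) outward; the fourth line is the transition from n = n_f + 4 to n_f.
The Pfund series has all transitions ending at n_f = 5.

For B⁴⁺ (Z = 5), the fourth line (δ-line) is the jump from n = 9 to n = 5:
E_9 = -13.6057 × 5² / 9² = -4.19929012 eV
E_5 = -13.6057 × 5² / 5² = -13.60570000 eV
ΔE = E_9 - E_5 = 9.40640988 eV

λ = hc/E = 1239.84 eV·nm / 9.40640988 eV
λ = 131.8080 nm

This is the δ-line of the Pfund series in B⁴⁺.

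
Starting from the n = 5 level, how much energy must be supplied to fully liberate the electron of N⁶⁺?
26.67 eV

The ionization energy is the energy needed to remove the electron completely (n → ∞).

For a hydrogen-like ion with Z = 7, E_n = -13.6057 Z² / n² eV.

At n = 5: E_5 = -13.6057 × 7² / 5² = -26.66717 eV
At n = ∞: E_∞ = 0 eV

Ionization energy = E_∞ - E_5 = 0 - (-26.66717) = 26.66717 eV
Ionization energy ≈ 26.67 eV

This is also called the binding energy of the electron in state n = 5.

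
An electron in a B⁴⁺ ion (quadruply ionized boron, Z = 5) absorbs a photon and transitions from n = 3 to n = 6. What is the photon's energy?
28.3452 eV

The energy levels of a hydrogen-like atom are E_n = -13.6057 Z² eV / n².

Energy at n = 3: E_3 = -13.6057 × 5² / 3² = -37.7936111 eV
Energy at n = 6: E_6 = -13.6057 × 5² / 6² = -9.4484028 eV

The excitation energy is the difference:
ΔE = E_6 - E_3
ΔE = -9.4484028 - (-37.7936111)
ΔE = 28.3452 eV

Since this is positive, energy must be absorbed (photon absorption).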